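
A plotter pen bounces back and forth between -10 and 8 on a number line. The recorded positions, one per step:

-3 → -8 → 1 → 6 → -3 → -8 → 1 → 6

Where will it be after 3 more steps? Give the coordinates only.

The value reflects between -10 and 8, moving 9 per step.
  step 8: 6 → -3
  step 9: -3 → -8
  step 10: -8 → 1

1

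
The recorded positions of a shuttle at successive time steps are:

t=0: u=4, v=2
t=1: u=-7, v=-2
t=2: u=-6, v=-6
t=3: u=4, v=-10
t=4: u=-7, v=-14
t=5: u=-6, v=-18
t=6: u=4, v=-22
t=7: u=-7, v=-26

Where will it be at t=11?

u=-6, v=-42

The u coordinate repeats the cycle [4, -7, -6] with period 3; step 11 mod 3 = 2, giving -6.
The v coordinate changes by -4 each step, so at step 11 it is 2 + 11·(-4) = -42.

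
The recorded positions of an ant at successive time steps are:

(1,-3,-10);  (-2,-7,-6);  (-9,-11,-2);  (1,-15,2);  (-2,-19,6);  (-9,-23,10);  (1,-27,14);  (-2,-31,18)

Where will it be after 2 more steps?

(1,-39,26)

The first coordinate repeats the cycle [1, -2, -9] with period 3; step 9 mod 3 = 0, giving 1.
The second coordinate changes by -4 each step, so at step 9 it is -3 + 9·(-4) = -39.
The third coordinate changes by +4 each step, so at step 9 it is -10 + 9·(4) = 26.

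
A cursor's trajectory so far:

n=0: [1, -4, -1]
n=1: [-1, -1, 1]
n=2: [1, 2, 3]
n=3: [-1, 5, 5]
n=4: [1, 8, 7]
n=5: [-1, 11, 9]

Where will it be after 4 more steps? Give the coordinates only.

[-1, 23, 17]

First: cycles through 1, -1 every 2 steps. Step 9 lands at position 1 of the cycle → -1.
Second: linear, +3 per step → 23 at step 9.
Third: linear, +2 per step → 17 at step 9.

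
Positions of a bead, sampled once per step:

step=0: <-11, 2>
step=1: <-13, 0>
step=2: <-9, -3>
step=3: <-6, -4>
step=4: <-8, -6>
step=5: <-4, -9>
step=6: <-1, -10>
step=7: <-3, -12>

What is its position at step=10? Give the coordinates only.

<2, -18>

The moves between consecutive positions are <-2, -2>, <+4, -3>, <+3, -1>, <-2, -2>, <+4, -3>, <+3, -1>, <-2, -2>; they repeat the 3-cycle [<-2, -2>, <+4, -3>, <+3, -1>].
step 8: apply <+4, -3> → <1, -15>
step 9: apply <+3, -1> → <4, -16>
step 10: apply <-2, -2> → <2, -18>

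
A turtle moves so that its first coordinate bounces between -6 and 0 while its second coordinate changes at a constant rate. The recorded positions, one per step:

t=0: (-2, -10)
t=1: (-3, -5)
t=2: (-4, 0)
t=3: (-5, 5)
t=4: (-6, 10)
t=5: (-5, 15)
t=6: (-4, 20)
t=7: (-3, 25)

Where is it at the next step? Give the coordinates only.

(-2, 30)

The first coordinate travels 1 per step and bounces off the walls at -6 and 0.
  step 8: -3 → -2
The second coordinate changes by +5 each step: at step 8 it is 30.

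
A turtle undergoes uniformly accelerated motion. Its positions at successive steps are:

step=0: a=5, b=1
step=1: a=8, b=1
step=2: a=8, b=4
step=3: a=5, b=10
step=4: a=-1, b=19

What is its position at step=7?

Taking differences between consecutive positions: (+3, +0), (+0, +3), (-3, +6), (-6, +9). These grow by (-3, +3) each step.
step 5: a=-1, b=19 + (-9, +12) → a=-10, b=31
step 6: a=-10, b=31 + (-12, +15) → a=-22, b=46
step 7: a=-22, b=46 + (-15, +18) → a=-37, b=64

a=-37, b=64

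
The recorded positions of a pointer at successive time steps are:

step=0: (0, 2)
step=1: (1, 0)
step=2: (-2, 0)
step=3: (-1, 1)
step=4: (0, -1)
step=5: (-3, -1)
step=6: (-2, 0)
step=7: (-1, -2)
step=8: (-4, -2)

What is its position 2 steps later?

Step-to-step displacements: (+1, -2), (-3, +0), (+1, +1), (+1, -2), (-3, +0), (+1, +1), (+1, -2), (-3, +0) — a repeating cycle of length 3.
step 9: apply (+1, +1) → (-3, -1)
step 10: apply (+1, -2) → (-2, -3)

(-2, -3)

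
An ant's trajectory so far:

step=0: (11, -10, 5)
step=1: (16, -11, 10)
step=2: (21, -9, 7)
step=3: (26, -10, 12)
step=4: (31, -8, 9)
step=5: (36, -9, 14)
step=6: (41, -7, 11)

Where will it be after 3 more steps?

Differencing gives (+5, -1, +5), (+5, +2, -3), (+5, -1, +5), (+5, +2, -3), (+5, -1, +5), (+5, +2, -3). This is the pattern (+5, -1, +5), (+5, +2, -3) repeated.
step 7: apply (+5, -1, +5) → (46, -8, 16)
step 8: apply (+5, +2, -3) → (51, -6, 13)
step 9: apply (+5, -1, +5) → (56, -7, 18)

(56, -7, 18)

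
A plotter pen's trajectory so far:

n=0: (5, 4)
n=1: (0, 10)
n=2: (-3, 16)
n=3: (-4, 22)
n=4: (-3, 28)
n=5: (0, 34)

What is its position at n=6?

(5, 40)

First differences are (-5, +6), (-3, +6), (-1, +6), (+1, +6), (+3, +6); their common second difference is (+2, +0) (constant acceleration).
step 6: (0, 34) + (+5, +6) → (5, 40)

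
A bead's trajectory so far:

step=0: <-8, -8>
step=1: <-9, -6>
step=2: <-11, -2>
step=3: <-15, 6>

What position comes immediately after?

Step-to-step displacements: <-1, +2>, <-2, +4>, <-4, +8>; each is 2× the previous.
step 4: <-15, 6> + <-8, +16> → <-23, 22>

<-23, 22>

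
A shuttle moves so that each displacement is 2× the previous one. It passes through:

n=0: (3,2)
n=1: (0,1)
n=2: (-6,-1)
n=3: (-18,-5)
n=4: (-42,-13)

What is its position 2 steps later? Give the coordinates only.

Consecutive displacements (-3,-1), (-6,-2), (-12,-4), (-24,-8) scale by a factor of 2 each step.
step 5: (-42,-13) + (-48,-16) → (-90,-29)
step 6: (-90,-29) + (-96,-32) → (-186,-61)

(-186,-61)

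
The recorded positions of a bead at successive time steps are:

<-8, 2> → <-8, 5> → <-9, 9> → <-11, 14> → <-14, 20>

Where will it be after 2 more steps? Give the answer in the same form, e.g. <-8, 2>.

<-23, 35>

Taking differences between consecutive positions: <+0, +3>, <-1, +4>, <-2, +5>, <-3, +6>. These grow by <-1, +1> each step.
step 5: <-14, 20> + <-4, +7> → <-18, 27>
step 6: <-18, 27> + <-5, +8> → <-23, 35>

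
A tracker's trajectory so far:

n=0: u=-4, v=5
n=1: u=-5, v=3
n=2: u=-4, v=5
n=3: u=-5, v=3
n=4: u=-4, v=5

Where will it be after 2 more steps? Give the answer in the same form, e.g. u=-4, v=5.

u=-4, v=5

Consecutive displacements (-1, -2), (+1, +2), (-1, -2), (+1, +2) scale by a factor of -1 each step.
step 5: u=-4, v=5 + (-1, -2) → u=-5, v=3
step 6: u=-5, v=3 + (+1, +2) → u=-4, v=5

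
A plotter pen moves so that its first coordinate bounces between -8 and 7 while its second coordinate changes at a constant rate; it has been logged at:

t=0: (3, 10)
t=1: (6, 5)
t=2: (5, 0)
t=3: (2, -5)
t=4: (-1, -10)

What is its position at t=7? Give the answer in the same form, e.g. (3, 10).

The first coordinate travels 3 per step and bounces off the walls at -8 and 7.
  step 5: -1 → -4
  step 6: -4 → -7
  step 7: -7 → -6
The second coordinate changes by -5 each step: at step 7 it is -25.

(-6, -25)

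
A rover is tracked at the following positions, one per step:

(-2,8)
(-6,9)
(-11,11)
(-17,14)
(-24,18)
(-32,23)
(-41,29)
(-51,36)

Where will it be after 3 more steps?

(-87,63)

First differences are (-4,+1), (-5,+2), (-6,+3), (-7,+4), (-8,+5), (-9,+6), (-10,+7); their common second difference is (-1,+1) (constant acceleration).
step 8: (-51,36) + (-11,+8) → (-62,44)
step 9: (-62,44) + (-12,+9) → (-74,53)
step 10: (-74,53) + (-13,+10) → (-87,63)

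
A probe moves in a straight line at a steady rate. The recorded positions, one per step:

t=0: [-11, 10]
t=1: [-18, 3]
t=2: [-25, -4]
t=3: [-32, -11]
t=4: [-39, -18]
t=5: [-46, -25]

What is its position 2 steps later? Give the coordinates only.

Each step adds [-7, -7] to the position.
step 6: [-46, -25] + [-7, -7] → [-53, -32]
step 7: [-53, -32] + [-7, -7] → [-60, -39]

[-60, -39]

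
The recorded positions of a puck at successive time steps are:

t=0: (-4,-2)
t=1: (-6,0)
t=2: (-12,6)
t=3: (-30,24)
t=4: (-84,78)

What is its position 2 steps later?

Step-to-step displacements: (-2,+2), (-6,+6), (-18,+18), (-54,+54); each is 3× the previous.
step 5: (-84,78) + (-162,+162) → (-246,240)
step 6: (-246,240) + (-486,+486) → (-732,726)

(-732,726)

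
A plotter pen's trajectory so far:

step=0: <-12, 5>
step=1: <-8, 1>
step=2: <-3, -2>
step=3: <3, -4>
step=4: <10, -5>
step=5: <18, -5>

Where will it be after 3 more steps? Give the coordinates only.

Successive displacements: <+4, -4>, <+5, -3>, <+6, -2>, <+7, -1>, <+8, +0> — each changes by <+1, +1>.
step 6: <18, -5> + <+9, +1> → <27, -4>
step 7: <27, -4> + <+10, +2> → <37, -2>
step 8: <37, -2> + <+11, +3> → <48, 1>

<48, 1>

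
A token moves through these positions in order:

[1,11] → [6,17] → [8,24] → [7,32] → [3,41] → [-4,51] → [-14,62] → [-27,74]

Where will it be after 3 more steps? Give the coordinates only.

First differences are [+5,+6], [+2,+7], [-1,+8], [-4,+9], [-7,+10], [-10,+11], [-13,+12]; their common second difference is [-3,+1] (constant acceleration).
step 8: [-27,74] + [-16,+13] → [-43,87]
step 9: [-43,87] + [-19,+14] → [-62,101]
step 10: [-62,101] + [-22,+15] → [-84,116]

[-84,116]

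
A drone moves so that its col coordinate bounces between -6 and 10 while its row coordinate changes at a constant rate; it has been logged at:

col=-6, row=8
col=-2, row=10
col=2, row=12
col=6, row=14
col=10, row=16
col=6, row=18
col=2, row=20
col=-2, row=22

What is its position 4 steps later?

The col coordinate travels 4 per step and bounces off the walls at -6 and 10.
  step 8: -2 → -6
  step 9: -6 → -2
  step 10: -2 → 2
  step 11: 2 → 6
The row coordinate changes by +2 each step: at step 11 it is 30.

col=6, row=30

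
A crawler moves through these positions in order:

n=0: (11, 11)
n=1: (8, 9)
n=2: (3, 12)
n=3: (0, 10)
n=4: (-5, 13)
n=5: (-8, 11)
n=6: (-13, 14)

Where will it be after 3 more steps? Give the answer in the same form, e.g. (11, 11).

(-24, 13)

Differencing gives (-3, -2), (-5, +3), (-3, -2), (-5, +3), (-3, -2), (-5, +3). This is the pattern (-3, -2), (-5, +3) repeated.
step 7: apply (-3, -2) → (-16, 12)
step 8: apply (-5, +3) → (-21, 15)
step 9: apply (-3, -2) → (-24, 13)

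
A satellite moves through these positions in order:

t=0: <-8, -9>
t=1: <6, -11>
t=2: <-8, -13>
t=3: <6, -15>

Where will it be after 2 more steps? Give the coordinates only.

<6, -19>

First: cycles through -8, 6 every 2 steps. Step 5 lands at position 1 of the cycle → 6.
Second: linear, -2 per step → -19 at step 5.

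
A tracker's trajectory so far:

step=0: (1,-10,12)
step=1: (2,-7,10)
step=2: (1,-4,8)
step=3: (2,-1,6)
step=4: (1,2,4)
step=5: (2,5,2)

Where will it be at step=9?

The first coordinate repeats the cycle [1, 2] with period 2; step 9 mod 2 = 1, giving 2.
The second coordinate changes by +3 each step, so at step 9 it is -10 + 9·(3) = 17.
The third coordinate changes by -2 each step, so at step 9 it is 12 + 9·(-2) = -6.

(2,17,-6)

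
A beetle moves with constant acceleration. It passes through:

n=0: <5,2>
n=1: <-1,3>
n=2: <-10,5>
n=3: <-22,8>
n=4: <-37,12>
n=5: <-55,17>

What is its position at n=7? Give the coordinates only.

Taking differences between consecutive positions: <-6,+1>, <-9,+2>, <-12,+3>, <-15,+4>, <-18,+5>. These grow by <-3,+1> each step.
step 6: <-55,17> + <-21,+6> → <-76,23>
step 7: <-76,23> + <-24,+7> → <-100,30>

<-100,30>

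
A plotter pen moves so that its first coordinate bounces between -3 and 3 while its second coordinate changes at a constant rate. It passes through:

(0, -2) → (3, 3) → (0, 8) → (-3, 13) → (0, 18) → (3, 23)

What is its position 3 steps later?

The first coordinate reflects between -3 and 3, moving 3 per step.
  step 6: 3 → 0
  step 7: 0 → -3
  step 8: -3 → 0
The second coordinate changes by +5 each step: at step 8 it is 38.

(0, 38)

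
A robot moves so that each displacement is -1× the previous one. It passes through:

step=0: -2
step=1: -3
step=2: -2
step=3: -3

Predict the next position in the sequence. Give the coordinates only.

-2

Consecutive displacements -1, +1, -1 scale by a factor of -1 each step.
step 4: -3 + 1 → -2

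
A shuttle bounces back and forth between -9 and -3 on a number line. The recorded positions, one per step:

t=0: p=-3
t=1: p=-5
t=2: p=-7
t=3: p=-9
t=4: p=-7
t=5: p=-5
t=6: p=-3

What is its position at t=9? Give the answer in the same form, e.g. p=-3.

p=-9

The value reflects between -9 and -3, moving 2 per step.
  step 7: -3 → -5
  step 8: -5 → -7
  step 9: -7 → -9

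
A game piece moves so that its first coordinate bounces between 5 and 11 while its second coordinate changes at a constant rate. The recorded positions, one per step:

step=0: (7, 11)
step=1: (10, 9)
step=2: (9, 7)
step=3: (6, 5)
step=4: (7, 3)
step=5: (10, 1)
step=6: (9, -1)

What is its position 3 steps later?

The first coordinate reflects between 5 and 11, moving 3 per step.
  step 7: 9 → 6
  step 8: 6 → 7
  step 9: 7 → 10
The second coordinate changes by -2 each step: at step 9 it is -7.

(10, -7)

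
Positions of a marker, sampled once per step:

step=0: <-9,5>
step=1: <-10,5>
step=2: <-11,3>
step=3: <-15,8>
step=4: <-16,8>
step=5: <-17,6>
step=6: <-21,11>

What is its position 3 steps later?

<-27,14>

Step-to-step displacements: <-1,+0>, <-1,-2>, <-4,+5>, <-1,+0>, <-1,-2>, <-4,+5> — a repeating cycle of length 3.
step 7: apply <-1,+0> → <-22,11>
step 8: apply <-1,-2> → <-23,9>
step 9: apply <-4,+5> → <-27,14>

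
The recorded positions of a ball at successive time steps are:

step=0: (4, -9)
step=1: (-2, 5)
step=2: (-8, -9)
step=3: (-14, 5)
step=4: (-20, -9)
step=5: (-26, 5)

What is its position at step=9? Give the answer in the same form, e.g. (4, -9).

First: linear, -6 per step → -50 at step 9.
Second: cycles through -9, 5 every 2 steps. Step 9 lands at position 1 of the cycle → 5.

(-50, 5)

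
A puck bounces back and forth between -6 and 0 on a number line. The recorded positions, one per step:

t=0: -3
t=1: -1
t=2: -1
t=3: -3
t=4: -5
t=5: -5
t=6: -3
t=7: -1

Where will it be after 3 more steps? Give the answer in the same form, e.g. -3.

-5

The value reflects between -6 and 0, moving 2 per step.
  step 8: -1 → -1
  step 9: -1 → -3
  step 10: -3 → -5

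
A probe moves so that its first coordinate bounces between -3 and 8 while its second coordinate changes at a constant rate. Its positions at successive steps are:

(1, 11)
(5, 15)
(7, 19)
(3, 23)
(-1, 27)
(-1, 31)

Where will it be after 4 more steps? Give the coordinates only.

(1, 47)

The first coordinate travels 4 per step and bounces off the walls at -3 and 8.
  step 6: -1 → 3
  step 7: 3 → 7
  step 8: 7 → 5
  step 9: 5 → 1
The second coordinate changes by +4 each step: at step 9 it is 47.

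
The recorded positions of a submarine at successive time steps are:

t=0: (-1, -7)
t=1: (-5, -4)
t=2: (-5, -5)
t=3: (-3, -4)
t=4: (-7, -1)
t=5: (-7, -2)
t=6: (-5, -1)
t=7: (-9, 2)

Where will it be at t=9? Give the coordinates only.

The moves between consecutive positions are (-4, +3), (+0, -1), (+2, +1), (-4, +3), (+0, -1), (+2, +1), (-4, +3); they repeat the 3-cycle [(-4, +3), (+0, -1), (+2, +1)].
step 8: apply (+0, -1) → (-9, 1)
step 9: apply (+2, +1) → (-7, 2)

(-7, 2)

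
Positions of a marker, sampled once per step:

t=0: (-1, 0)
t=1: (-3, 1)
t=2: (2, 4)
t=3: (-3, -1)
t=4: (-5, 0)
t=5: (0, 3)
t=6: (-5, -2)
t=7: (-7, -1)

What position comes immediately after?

(-2, 2)

Differencing gives (-2, +1), (+5, +3), (-5, -5), (-2, +1), (+5, +3), (-5, -5), (-2, +1). This is the pattern (-2, +1), (+5, +3), (-5, -5) repeated.
step 8: apply (+5, +3) → (-2, 2)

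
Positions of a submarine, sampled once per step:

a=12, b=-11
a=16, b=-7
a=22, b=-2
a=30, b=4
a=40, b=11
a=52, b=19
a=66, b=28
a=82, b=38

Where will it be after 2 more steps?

Successive displacements: (+4, +4), (+6, +5), (+8, +6), (+10, +7), (+12, +8), (+14, +9), (+16, +10) — each changes by (+2, +1).
step 8: a=82, b=38 + (+18, +11) → a=100, b=49
step 9: a=100, b=49 + (+20, +12) → a=120, b=61

a=120, b=61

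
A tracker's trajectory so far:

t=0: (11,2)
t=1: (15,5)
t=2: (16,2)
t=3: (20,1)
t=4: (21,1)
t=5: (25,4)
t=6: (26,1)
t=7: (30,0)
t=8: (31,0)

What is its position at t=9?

Step-to-step displacements: (+4,+3), (+1,-3), (+4,-1), (+1,+0), (+4,+3), (+1,-3), (+4,-1), (+1,+0) — a repeating cycle of length 4.
step 9: apply (+4,+3) → (35,3)

(35,3)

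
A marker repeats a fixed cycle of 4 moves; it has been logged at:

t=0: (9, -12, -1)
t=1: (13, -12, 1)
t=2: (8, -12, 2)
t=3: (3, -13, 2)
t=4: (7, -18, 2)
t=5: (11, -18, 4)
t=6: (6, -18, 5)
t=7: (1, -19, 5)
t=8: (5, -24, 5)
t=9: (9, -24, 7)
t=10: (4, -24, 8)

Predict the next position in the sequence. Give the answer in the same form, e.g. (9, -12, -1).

(-1, -25, 8)

The moves between consecutive positions are (+4, +0, +2), (-5, +0, +1), (-5, -1, +0), (+4, -5, +0), (+4, +0, +2), (-5, +0, +1), (-5, -1, +0), (+4, -5, +0), (+4, +0, +2), (-5, +0, +1); they repeat the 4-cycle [(+4, +0, +2), (-5, +0, +1), (-5, -1, +0), (+4, -5, +0)].
step 11: apply (-5, -1, +0) → (-1, -25, 8)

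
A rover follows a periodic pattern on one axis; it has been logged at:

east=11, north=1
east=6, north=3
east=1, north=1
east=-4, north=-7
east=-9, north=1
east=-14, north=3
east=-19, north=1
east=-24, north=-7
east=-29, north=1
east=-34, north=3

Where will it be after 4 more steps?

east=-54, north=3

East: linear, -5 per step → -54 at step 13.
North: cycles through 1, 3, 1, -7 every 4 steps. Step 13 lands at position 1 of the cycle → 3.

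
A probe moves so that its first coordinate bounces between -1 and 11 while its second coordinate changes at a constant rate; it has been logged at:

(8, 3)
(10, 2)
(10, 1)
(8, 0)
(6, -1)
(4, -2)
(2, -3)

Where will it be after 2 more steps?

The first coordinate travels 2 per step and bounces off the walls at -1 and 11.
  step 7: 2 → 0
  step 8: 0 → 0
The second coordinate changes by -1 each step: at step 8 it is -5.

(0, -5)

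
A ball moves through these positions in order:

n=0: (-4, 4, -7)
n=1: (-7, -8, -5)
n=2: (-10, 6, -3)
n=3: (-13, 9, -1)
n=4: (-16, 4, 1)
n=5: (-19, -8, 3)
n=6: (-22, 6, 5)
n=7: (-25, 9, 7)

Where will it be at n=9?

The first coordinate changes by -3 each step, so at step 9 it is -4 + 9·(-3) = -31.
The second coordinate repeats the cycle [4, -8, 6, 9] with period 4; step 9 mod 4 = 1, giving -8.
The third coordinate changes by +2 each step, so at step 9 it is -7 + 9·(2) = 11.

(-31, -8, 11)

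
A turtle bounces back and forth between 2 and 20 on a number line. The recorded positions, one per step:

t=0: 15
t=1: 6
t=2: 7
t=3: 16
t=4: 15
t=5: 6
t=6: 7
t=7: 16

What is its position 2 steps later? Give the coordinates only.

The value travels 9 per step and bounces off the walls at 2 and 20.
  step 8: 16 → 15
  step 9: 15 → 6

6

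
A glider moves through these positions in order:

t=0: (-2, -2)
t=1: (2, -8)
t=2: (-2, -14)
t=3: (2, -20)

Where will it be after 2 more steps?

First: cycles through -2, 2 every 2 steps. Step 5 lands at position 1 of the cycle → 2.
Second: linear, -6 per step → -32 at step 5.

(2, -32)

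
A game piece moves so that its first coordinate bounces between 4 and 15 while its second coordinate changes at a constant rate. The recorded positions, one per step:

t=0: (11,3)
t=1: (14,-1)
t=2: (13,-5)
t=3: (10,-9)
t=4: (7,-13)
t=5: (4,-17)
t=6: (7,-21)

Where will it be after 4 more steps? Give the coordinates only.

(11,-37)

The first coordinate travels 3 per step and bounces off the walls at 4 and 15.
  step 7: 7 → 10
  step 8: 10 → 13
  step 9: 13 → 14
  step 10: 14 → 11
The second coordinate changes by -4 each step: at step 10 it is -37.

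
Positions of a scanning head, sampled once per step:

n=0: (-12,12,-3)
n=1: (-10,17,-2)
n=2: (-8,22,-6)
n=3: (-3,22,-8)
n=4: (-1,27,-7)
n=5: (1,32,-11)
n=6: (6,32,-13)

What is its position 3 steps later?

Differencing gives (+2,+5,+1), (+2,+5,-4), (+5,+0,-2), (+2,+5,+1), (+2,+5,-4), (+5,+0,-2). This is the pattern (+2,+5,+1), (+2,+5,-4), (+5,+0,-2) repeated.
step 7: apply (+2,+5,+1) → (8,37,-12)
step 8: apply (+2,+5,-4) → (10,42,-16)
step 9: apply (+5,+0,-2) → (15,42,-18)

(15,42,-18)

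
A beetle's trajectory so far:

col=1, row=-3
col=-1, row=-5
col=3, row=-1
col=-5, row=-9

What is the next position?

col=11, row=7

Step-to-step displacements: (-2,-2), (+4,+4), (-8,-8); each is -2× the previous.
step 4: col=-5, row=-9 + (+16,+16) → col=11, row=7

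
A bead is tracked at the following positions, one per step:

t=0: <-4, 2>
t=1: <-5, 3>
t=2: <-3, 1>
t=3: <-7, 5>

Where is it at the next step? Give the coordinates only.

The jumps are <-1, +1>, <+2, -2>, <-4, +4> — a geometric progression with ratio -2.
step 4: <-7, 5> + <+8, -8> → <1, -3>

<1, -3>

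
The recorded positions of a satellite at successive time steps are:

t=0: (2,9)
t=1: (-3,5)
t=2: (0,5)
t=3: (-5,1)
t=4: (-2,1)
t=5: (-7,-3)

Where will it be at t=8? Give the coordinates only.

The moves between consecutive positions are (-5,-4), (+3,+0), (-5,-4), (+3,+0), (-5,-4); they repeat the 2-cycle [(-5,-4), (+3,+0)].
step 6: apply (+3,+0) → (-4,-3)
step 7: apply (-5,-4) → (-9,-7)
step 8: apply (+3,+0) → (-6,-7)

(-6,-7)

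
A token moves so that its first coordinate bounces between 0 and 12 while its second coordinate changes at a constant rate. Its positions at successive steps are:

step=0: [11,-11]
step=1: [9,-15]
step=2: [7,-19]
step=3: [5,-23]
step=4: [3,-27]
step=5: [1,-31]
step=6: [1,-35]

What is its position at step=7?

The first coordinate travels 2 per step and bounces off the walls at 0 and 12.
  step 7: 1 → 3
The second coordinate changes by -4 each step: at step 7 it is -39.

[3,-39]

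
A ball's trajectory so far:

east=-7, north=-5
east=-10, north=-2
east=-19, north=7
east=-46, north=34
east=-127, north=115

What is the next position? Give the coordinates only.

The jumps are (-3,+3), (-9,+9), (-27,+27), (-81,+81) — a geometric progression with ratio 3.
step 5: east=-127, north=115 + (-243,+243) → east=-370, north=358

east=-370, north=358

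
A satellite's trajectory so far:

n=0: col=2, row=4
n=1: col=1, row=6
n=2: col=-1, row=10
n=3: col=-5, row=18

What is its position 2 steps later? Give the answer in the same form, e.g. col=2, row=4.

col=-29, row=66

Consecutive displacements (-1,+2), (-2,+4), (-4,+8) scale by a factor of 2 each step.
step 4: col=-5, row=18 + (-8,+16) → col=-13, row=34
step 5: col=-13, row=34 + (-16,+32) → col=-29, row=66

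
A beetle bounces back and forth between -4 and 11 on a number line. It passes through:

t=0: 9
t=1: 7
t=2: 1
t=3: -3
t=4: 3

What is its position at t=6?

7

The value travels 6 per step and bounces off the walls at -4 and 11.
  step 5: 3 → 9
  step 6: 9 → 7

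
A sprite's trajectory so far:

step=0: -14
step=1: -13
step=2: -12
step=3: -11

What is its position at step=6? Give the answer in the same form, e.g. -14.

-8

The position changes by +1 every step.
step 4: -11 + 1 → -10
step 5: -10 + 1 → -9
step 6: -9 + 1 → -8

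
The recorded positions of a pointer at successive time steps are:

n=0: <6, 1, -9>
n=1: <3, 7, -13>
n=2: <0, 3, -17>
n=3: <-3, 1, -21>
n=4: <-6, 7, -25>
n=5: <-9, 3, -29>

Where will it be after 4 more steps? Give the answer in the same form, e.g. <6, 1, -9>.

First: linear, -3 per step → -21 at step 9.
Second: cycles through 1, 7, 3 every 3 steps. Step 9 lands at position 0 of the cycle → 1.
Third: linear, -4 per step → -45 at step 9.

<-21, 1, -45>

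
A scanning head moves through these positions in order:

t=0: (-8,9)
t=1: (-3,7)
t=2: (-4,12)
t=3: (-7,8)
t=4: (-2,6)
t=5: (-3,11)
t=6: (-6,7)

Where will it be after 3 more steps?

Differencing gives (+5,-2), (-1,+5), (-3,-4), (+5,-2), (-1,+5), (-3,-4). This is the pattern (+5,-2), (-1,+5), (-3,-4) repeated.
step 7: apply (+5,-2) → (-1,5)
step 8: apply (-1,+5) → (-2,10)
step 9: apply (-3,-4) → (-5,6)

(-5,6)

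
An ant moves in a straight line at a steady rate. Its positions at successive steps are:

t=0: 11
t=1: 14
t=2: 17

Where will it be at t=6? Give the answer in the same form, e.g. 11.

The position changes by +3 every step.
step 3: 17 + 3 → 20
step 4: 20 + 3 → 23
step 5: 23 + 3 → 26
step 6: 26 + 3 → 29

29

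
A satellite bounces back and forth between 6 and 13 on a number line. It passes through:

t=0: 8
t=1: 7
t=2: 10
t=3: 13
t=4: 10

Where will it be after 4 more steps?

12

The value reflects between 6 and 13, moving 3 per step.
  step 5: 10 → 7
  step 6: 7 → 8
  step 7: 8 → 11
  step 8: 11 → 12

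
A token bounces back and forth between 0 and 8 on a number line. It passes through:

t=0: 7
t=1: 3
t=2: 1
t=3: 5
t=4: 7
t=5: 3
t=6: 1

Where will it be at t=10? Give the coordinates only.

1

The value reflects between 0 and 8, moving 4 per step.
  step 7: 1 → 5
  step 8: 5 → 7
  step 9: 7 → 3
  step 10: 3 → 1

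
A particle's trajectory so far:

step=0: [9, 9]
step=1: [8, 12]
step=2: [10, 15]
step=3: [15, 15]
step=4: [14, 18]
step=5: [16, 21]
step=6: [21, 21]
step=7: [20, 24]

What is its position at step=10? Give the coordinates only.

[26, 30]

The moves between consecutive positions are [-1, +3], [+2, +3], [+5, +0], [-1, +3], [+2, +3], [+5, +0], [-1, +3]; they repeat the 3-cycle [[-1, +3], [+2, +3], [+5, +0]].
step 8: apply [+2, +3] → [22, 27]
step 9: apply [+5, +0] → [27, 27]
step 10: apply [-1, +3] → [26, 30]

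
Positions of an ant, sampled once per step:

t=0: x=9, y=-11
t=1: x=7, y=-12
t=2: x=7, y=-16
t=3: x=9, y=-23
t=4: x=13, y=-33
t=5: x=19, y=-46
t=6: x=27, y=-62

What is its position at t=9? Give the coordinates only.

First differences are (-2,-1), (+0,-4), (+2,-7), (+4,-10), (+6,-13), (+8,-16); their common second difference is (+2,-3) (constant acceleration).
step 7: x=27, y=-62 + (+10,-19) → x=37, y=-81
step 8: x=37, y=-81 + (+12,-22) → x=49, y=-103
step 9: x=49, y=-103 + (+14,-25) → x=63, y=-128

x=63, y=-128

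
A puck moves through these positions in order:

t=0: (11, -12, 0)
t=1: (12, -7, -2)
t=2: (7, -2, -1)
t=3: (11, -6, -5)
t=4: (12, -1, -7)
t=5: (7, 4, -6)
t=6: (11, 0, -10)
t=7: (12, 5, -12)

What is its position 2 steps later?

(11, 6, -15)

The moves between consecutive positions are (+1, +5, -2), (-5, +5, +1), (+4, -4, -4), (+1, +5, -2), (-5, +5, +1), (+4, -4, -4), (+1, +5, -2); they repeat the 3-cycle [(+1, +5, -2), (-5, +5, +1), (+4, -4, -4)].
step 8: apply (-5, +5, +1) → (7, 10, -11)
step 9: apply (+4, -4, -4) → (11, 6, -15)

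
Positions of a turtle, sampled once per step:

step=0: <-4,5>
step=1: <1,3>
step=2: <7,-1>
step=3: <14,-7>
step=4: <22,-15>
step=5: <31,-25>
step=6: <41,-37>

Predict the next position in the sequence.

First differences are <+5,-2>, <+6,-4>, <+7,-6>, <+8,-8>, <+9,-10>, <+10,-12>; their common second difference is <+1,-2> (constant acceleration).
step 7: <41,-37> + <+11,-14> → <52,-51>

<52,-51>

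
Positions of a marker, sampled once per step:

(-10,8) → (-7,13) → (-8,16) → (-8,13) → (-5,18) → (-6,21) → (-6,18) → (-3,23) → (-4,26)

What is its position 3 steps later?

(-2,31)

Differencing gives (+3,+5), (-1,+3), (+0,-3), (+3,+5), (-1,+3), (+0,-3), (+3,+5), (-1,+3). This is the pattern (+3,+5), (-1,+3), (+0,-3) repeated.
step 9: apply (+0,-3) → (-4,23)
step 10: apply (+3,+5) → (-1,28)
step 11: apply (-1,+3) → (-2,31)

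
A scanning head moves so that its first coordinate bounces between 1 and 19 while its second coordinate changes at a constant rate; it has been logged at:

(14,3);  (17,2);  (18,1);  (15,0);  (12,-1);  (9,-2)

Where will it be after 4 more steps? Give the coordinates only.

(5,-6)

The first coordinate reflects between 1 and 19, moving 3 per step.
  step 6: 9 → 6
  step 7: 6 → 3
  step 8: 3 → 2
  step 9: 2 → 5
The second coordinate changes by -1 each step: at step 9 it is -6.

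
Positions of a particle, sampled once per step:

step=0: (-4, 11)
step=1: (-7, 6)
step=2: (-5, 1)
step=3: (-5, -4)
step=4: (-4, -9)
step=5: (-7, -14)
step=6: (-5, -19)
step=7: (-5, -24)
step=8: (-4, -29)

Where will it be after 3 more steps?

(-5, -44)

First: cycles through -4, -7, -5, -5 every 4 steps. Step 11 lands at position 3 of the cycle → -5.
Second: linear, -5 per step → -44 at step 11.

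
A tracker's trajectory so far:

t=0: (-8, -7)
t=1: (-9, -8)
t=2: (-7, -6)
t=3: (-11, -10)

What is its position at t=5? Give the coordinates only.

Step-to-step displacements: (-1, -1), (+2, +2), (-4, -4); each is -2× the previous.
step 4: (-11, -10) + (+8, +8) → (-3, -2)
step 5: (-3, -2) + (-16, -16) → (-19, -18)

(-19, -18)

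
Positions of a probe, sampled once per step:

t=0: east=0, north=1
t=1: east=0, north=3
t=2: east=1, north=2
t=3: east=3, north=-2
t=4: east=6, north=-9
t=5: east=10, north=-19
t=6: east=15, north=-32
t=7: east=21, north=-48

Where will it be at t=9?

First differences are (+0, +2), (+1, -1), (+2, -4), (+3, -7), (+4, -10), (+5, -13), (+6, -16); their common second difference is (+1, -3) (constant acceleration).
step 8: east=21, north=-48 + (+7, -19) → east=28, north=-67
step 9: east=28, north=-67 + (+8, -22) → east=36, north=-89

east=36, north=-89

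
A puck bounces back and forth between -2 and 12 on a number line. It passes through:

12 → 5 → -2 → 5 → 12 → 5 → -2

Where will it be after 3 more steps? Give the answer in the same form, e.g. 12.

The value reflects between -2 and 12, moving 7 per step.
  step 7: -2 → 5
  step 8: 5 → 12
  step 9: 12 → 5

5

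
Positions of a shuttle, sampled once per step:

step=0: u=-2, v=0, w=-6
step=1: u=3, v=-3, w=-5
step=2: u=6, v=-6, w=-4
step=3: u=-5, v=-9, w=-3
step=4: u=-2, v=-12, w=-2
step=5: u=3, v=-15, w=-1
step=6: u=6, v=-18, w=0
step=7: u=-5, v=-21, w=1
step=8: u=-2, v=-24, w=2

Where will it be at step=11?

U: cycles through -2, 3, 6, -5 every 4 steps. Step 11 lands at position 3 of the cycle → -5.
V: linear, -3 per step → -33 at step 11.
W: linear, +1 per step → 5 at step 11.

u=-5, v=-33, w=5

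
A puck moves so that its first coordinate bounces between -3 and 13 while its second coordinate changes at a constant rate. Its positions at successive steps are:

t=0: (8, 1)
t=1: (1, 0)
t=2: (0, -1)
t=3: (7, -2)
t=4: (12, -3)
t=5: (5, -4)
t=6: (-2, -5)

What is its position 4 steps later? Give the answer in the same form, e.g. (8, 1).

The first coordinate travels 7 per step and bounces off the walls at -3 and 13.
  step 7: -2 → 3
  step 8: 3 → 10
  step 9: 10 → 9
  step 10: 9 → 2
The second coordinate changes by -1 each step: at step 10 it is -9.

(2, -9)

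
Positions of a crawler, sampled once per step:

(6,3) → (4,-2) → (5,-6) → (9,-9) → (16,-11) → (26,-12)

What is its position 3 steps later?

(74,-9)

Taking differences between consecutive positions: (-2,-5), (+1,-4), (+4,-3), (+7,-2), (+10,-1). These grow by (+3,+1) each step.
step 6: (26,-12) + (+13,+0) → (39,-12)
step 7: (39,-12) + (+16,+1) → (55,-11)
step 8: (55,-11) + (+19,+2) → (74,-9)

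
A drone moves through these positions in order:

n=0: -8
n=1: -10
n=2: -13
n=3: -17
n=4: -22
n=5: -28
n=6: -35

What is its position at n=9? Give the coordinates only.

-62

First differences are -2, -3, -4, -5, -6, -7; their common second difference is -1 (constant acceleration).
step 7: -35 − 8 → -43
step 8: -43 − 9 → -52
step 9: -52 − 10 → -62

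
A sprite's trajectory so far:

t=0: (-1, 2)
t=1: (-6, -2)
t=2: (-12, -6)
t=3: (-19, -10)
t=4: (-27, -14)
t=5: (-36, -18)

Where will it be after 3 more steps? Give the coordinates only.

First differences are (-5, -4), (-6, -4), (-7, -4), (-8, -4), (-9, -4); their common second difference is (-1, +0) (constant acceleration).
step 6: (-36, -18) + (-10, -4) → (-46, -22)
step 7: (-46, -22) + (-11, -4) → (-57, -26)
step 8: (-57, -26) + (-12, -4) → (-69, -30)

(-69, -30)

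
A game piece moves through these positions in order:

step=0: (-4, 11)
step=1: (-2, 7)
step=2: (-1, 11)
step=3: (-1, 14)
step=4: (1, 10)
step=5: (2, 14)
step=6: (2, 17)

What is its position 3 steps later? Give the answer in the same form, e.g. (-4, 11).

Step-to-step displacements: (+2, -4), (+1, +4), (+0, +3), (+2, -4), (+1, +4), (+0, +3) — a repeating cycle of length 3.
step 7: apply (+2, -4) → (4, 13)
step 8: apply (+1, +4) → (5, 17)
step 9: apply (+0, +3) → (5, 20)

(5, 20)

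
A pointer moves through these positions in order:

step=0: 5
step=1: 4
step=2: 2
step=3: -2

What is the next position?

-10

Consecutive displacements -1, -2, -4 scale by a factor of 2 each step.
step 4: -2 − 8 → -10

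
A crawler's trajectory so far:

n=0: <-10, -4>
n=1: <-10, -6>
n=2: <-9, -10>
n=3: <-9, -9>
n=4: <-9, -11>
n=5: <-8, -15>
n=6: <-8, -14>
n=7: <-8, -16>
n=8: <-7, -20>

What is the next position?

Step-to-step displacements: <+0, -2>, <+1, -4>, <+0, +1>, <+0, -2>, <+1, -4>, <+0, +1>, <+0, -2>, <+1, -4> — a repeating cycle of length 3.
step 9: apply <+0, +1> → <-7, -19>

<-7, -19>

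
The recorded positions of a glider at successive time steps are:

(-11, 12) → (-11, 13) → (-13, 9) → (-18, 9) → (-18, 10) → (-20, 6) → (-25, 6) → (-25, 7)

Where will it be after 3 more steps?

(-32, 4)

Differencing gives (+0, +1), (-2, -4), (-5, +0), (+0, +1), (-2, -4), (-5, +0), (+0, +1). This is the pattern (+0, +1), (-2, -4), (-5, +0) repeated.
step 8: apply (-2, -4) → (-27, 3)
step 9: apply (-5, +0) → (-32, 3)
step 10: apply (+0, +1) → (-32, 4)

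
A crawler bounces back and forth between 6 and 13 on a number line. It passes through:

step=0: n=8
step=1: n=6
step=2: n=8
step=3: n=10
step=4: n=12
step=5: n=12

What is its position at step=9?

n=8

The value reflects between 6 and 13, moving 2 per step.
  step 6: 12 → 10
  step 7: 10 → 8
  step 8: 8 → 6
  step 9: 6 → 8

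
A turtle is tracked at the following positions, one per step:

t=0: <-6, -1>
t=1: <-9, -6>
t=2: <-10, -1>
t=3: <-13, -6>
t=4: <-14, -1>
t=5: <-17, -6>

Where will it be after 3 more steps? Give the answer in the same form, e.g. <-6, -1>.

The moves between consecutive positions are <-3, -5>, <-1, +5>, <-3, -5>, <-1, +5>, <-3, -5>; they repeat the 2-cycle [<-3, -5>, <-1, +5>].
step 6: apply <-1, +5> → <-18, -1>
step 7: apply <-3, -5> → <-21, -6>
step 8: apply <-1, +5> → <-22, -1>

<-22, -1>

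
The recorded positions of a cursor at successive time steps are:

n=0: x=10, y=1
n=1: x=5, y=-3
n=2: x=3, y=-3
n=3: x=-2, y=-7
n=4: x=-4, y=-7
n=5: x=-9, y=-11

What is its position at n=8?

x=-18, y=-15

The moves between consecutive positions are (-5, -4), (-2, +0), (-5, -4), (-2, +0), (-5, -4); they repeat the 2-cycle [(-5, -4), (-2, +0)].
step 6: apply (-2, +0) → x=-11, y=-11
step 7: apply (-5, -4) → x=-16, y=-15
step 8: apply (-2, +0) → x=-18, y=-15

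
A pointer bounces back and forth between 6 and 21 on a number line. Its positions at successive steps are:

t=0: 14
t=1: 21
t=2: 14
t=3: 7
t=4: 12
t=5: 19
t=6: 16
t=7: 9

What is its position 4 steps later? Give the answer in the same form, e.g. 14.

The value reflects between 6 and 21, moving 7 per step.
  step 8: 9 → 10
  step 9: 10 → 17
  step 10: 17 → 18
  step 11: 18 → 11

11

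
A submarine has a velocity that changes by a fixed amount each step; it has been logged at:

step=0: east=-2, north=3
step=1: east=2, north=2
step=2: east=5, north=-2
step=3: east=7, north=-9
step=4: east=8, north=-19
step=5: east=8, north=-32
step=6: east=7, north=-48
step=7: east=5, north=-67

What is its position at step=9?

Successive displacements: (+4, -1), (+3, -4), (+2, -7), (+1, -10), (+0, -13), (-1, -16), (-2, -19) — each changes by (-1, -3).
step 8: east=5, north=-67 + (-3, -22) → east=2, north=-89
step 9: east=2, north=-89 + (-4, -25) → east=-2, north=-114

east=-2, north=-114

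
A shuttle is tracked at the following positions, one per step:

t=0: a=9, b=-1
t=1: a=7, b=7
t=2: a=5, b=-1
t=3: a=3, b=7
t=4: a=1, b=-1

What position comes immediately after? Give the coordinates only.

A: linear, -2 per step → -1 at step 5.
B: cycles through -1, 7 every 2 steps. Step 5 lands at position 1 of the cycle → 7.

a=-1, b=7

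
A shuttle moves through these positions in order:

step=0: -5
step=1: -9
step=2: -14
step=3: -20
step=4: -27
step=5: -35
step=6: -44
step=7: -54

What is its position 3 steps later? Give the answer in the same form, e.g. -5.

-90

Taking differences between consecutive positions: -4, -5, -6, -7, -8, -9, -10. These grow by -1 each step.
step 8: -54 − 11 → -65
step 9: -65 − 12 → -77
step 10: -77 − 13 → -90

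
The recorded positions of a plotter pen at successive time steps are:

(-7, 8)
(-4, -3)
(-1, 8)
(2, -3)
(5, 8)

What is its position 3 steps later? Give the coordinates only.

The first coordinate changes by +3 each step, so at step 7 it is -7 + 7·(3) = 14.
The second coordinate repeats the cycle [8, -3] with period 2; step 7 mod 2 = 1, giving -3.

(14, -3)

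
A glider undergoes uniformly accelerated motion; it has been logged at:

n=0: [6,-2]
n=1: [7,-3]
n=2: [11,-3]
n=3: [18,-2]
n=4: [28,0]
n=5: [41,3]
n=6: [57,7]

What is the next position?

[76,12]

Successive displacements: [+1,-1], [+4,+0], [+7,+1], [+10,+2], [+13,+3], [+16,+4] — each changes by [+3,+1].
step 7: [57,7] + [+19,+5] → [76,12]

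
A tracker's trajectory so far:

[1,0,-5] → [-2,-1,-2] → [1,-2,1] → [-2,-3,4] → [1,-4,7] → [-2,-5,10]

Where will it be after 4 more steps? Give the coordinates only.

[-2,-9,22]

First: cycles through 1, -2 every 2 steps. Step 9 lands at position 1 of the cycle → -2.
Second: linear, -1 per step → -9 at step 9.
Third: linear, +3 per step → 22 at step 9.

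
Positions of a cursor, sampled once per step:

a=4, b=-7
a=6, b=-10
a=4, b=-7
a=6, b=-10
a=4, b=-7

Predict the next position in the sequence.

The jumps are (+2, -3), (-2, +3), (+2, -3), (-2, +3) — a geometric progression with ratio -1.
step 5: a=4, b=-7 + (+2, -3) → a=6, b=-10

a=6, b=-10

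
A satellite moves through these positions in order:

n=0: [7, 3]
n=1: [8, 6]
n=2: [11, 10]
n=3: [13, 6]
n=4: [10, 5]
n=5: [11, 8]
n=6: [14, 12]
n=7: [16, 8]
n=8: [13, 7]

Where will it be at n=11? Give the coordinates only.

Differencing gives [+1, +3], [+3, +4], [+2, -4], [-3, -1], [+1, +3], [+3, +4], [+2, -4], [-3, -1]. This is the pattern [+1, +3], [+3, +4], [+2, -4], [-3, -1] repeated.
step 9: apply [+1, +3] → [14, 10]
step 10: apply [+3, +4] → [17, 14]
step 11: apply [+2, -4] → [19, 10]

[19, 10]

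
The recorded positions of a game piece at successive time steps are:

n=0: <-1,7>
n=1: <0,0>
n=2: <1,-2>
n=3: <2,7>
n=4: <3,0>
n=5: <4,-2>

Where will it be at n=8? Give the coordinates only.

<7,-2>

First: linear, +1 per step → 7 at step 8.
Second: cycles through 7, 0, -2 every 3 steps. Step 8 lands at position 2 of the cycle → -2.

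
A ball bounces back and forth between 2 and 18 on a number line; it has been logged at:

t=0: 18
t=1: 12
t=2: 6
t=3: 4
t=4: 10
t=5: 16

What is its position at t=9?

8

The value travels 6 per step and bounces off the walls at 2 and 18.
  step 6: 16 → 14
  step 7: 14 → 8
  step 8: 8 → 2
  step 9: 2 → 8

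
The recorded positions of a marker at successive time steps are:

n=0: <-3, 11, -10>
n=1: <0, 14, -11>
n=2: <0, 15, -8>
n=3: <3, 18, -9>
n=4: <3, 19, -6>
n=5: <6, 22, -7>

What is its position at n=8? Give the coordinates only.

The moves between consecutive positions are <+3, +3, -1>, <+0, +1, +3>, <+3, +3, -1>, <+0, +1, +3>, <+3, +3, -1>; they repeat the 2-cycle [<+3, +3, -1>, <+0, +1, +3>].
step 6: apply <+0, +1, +3> → <6, 23, -4>
step 7: apply <+3, +3, -1> → <9, 26, -5>
step 8: apply <+0, +1, +3> → <9, 27, -2>

<9, 27, -2>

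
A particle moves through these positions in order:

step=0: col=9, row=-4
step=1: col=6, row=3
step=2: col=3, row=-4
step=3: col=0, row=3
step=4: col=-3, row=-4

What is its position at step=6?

Col: linear, -3 per step → -9 at step 6.
Row: cycles through -4, 3 every 2 steps. Step 6 lands at position 0 of the cycle → -4.

col=-9, row=-4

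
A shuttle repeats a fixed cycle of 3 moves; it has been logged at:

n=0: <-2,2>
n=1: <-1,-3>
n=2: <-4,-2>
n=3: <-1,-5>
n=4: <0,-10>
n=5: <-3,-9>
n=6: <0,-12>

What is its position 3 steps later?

Step-to-step displacements: <+1,-5>, <-3,+1>, <+3,-3>, <+1,-5>, <-3,+1>, <+3,-3> — a repeating cycle of length 3.
step 7: apply <+1,-5> → <1,-17>
step 8: apply <-3,+1> → <-2,-16>
step 9: apply <+3,-3> → <1,-19>

<1,-19>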